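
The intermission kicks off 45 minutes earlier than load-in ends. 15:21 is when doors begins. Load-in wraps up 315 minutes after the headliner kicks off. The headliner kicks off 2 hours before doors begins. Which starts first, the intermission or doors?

The headliner starts at 15:21 − 120 min = 13:21.
Load-in ends at 13:21 + 315 min = 18:36.
The intermission starts at 18:36 − 45 min = 17:51.
The intermission starts at 17:51 and doors starts at 15:21, so doors is first.

doors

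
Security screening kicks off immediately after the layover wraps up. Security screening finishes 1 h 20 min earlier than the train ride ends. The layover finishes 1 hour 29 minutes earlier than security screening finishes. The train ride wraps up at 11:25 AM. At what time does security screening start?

Security screening ends at 11:25 AM − 80 min = 10:05 AM.
The layover ends at 10:05 AM − 89 min = 8:36 AM.
So security screening starts at 8:36 AM.

8:36 AM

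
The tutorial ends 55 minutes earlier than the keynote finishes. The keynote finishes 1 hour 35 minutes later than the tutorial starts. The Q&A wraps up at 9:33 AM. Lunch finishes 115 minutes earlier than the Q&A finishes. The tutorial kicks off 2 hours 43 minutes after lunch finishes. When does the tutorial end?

11:01 AM

Lunch ends at 9:33 AM − 115 min = 7:38 AM.
The tutorial starts at 7:38 AM + 163 min = 10:21 AM.
The keynote ends at 10:21 AM + 95 min = 11:56 AM.
The tutorial ends at 11:56 AM − 55 min = 11:01 AM.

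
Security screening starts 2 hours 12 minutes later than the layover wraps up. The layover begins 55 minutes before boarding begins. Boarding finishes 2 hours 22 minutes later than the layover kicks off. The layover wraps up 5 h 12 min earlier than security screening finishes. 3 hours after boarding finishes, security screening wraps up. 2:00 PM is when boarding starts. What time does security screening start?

3:27 PM

The layover starts at 2:00 PM − 55 min = 1:05 PM.
Boarding ends at 1:05 PM + 142 min = 3:27 PM.
Security screening ends at 3:27 PM + 180 min = 6:27 PM.
The layover ends at 6:27 PM − 312 min = 1:15 PM.
Security screening starts at 1:15 PM + 132 min = 3:27 PM.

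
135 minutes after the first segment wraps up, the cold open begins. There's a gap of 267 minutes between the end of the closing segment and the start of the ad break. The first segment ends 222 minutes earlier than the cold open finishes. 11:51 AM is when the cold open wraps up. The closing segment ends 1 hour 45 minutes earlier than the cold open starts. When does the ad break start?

The first segment ends at 11:51 AM − 222 min = 8:09 AM.
The cold open starts at 8:09 AM + 135 min = 10:24 AM.
The closing segment ends at 10:24 AM − 105 min = 8:39 AM.
The ad break starts at 8:39 AM + 267 min = 1:06 PM.

1:06 PM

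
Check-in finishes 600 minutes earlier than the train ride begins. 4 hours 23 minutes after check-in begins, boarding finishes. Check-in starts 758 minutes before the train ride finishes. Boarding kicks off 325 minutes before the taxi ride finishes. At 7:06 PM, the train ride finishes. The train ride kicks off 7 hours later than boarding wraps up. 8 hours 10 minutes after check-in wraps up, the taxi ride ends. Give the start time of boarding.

Check-in starts at 7:06 PM − 758 min = 6:28 AM.
Boarding ends at 6:28 AM + 263 min = 10:51 AM.
The train ride starts at 10:51 AM + 420 min = 5:51 PM.
Check-in ends at 5:51 PM − 600 min = 7:51 AM.
The taxi ride ends at 7:51 AM + 490 min = 4:01 PM.
Boarding starts at 4:01 PM − 325 min = 10:36 AM.

10:36 AM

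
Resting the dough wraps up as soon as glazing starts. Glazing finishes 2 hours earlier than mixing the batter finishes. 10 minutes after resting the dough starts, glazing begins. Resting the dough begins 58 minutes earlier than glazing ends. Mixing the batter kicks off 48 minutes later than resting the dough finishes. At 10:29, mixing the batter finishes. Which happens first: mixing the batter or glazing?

Glazing ends at 10:29 − 120 min = 08:29.
Resting the dough starts at 08:29 − 58 min = 07:31.
Glazing starts at 07:31 + 10 min = 07:41.
So resting the dough ends at 07:41.
Mixing the batter starts at 07:41 + 48 min = 08:29.
Mixing the batter starts at 08:29 and glazing starts at 07:41, so glazing is first.

glazing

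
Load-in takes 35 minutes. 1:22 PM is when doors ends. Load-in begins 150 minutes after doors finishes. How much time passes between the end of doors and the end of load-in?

Load-in starts at 1:22 PM + 150 min = 3:52 PM.
Load-in ends at 3:52 PM + 35 min = 4:27 PM.
From 1:22 PM to 4:27 PM is 3 h 5 min.

3 h 5 min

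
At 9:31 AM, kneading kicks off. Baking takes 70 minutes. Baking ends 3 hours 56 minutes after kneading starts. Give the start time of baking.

12:17 PM

Baking ends at 9:31 AM + 236 min = 1:27 PM.
Baking starts at 1:27 PM − 70 min = 12:17 PM.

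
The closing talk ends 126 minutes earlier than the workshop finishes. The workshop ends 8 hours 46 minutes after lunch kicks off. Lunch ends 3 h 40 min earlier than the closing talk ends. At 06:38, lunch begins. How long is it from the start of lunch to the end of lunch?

180 minutes

The workshop ends at 06:38 + 526 min = 15:24.
The closing talk ends at 15:24 − 126 min = 13:18.
Lunch ends at 13:18 − 220 min = 09:38.
From 06:38 to 09:38 is 180 minutes.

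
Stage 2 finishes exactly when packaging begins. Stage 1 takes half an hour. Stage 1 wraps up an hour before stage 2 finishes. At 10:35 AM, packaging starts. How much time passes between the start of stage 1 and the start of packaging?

1 h 30 min

Stage 2 ends at 10:35 AM.
Stage 1 ends at 10:35 AM − 60 min = 9:35 AM.
Stage 1 starts at 9:35 AM − 30 min = 9:05 AM.
From 9:05 AM to 10:35 AM is 1 h 30 min.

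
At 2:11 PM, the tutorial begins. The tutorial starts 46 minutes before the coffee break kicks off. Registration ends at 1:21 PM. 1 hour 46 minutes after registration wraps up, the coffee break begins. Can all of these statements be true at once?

No

The coffee break starts at 1:21 PM + 106 min = 3:07 PM.
The tutorial starts at 3:07 PM − 46 min = 2:21 PM.
But the tutorial is also said to start at 2:11 PM — a 10-minute conflict.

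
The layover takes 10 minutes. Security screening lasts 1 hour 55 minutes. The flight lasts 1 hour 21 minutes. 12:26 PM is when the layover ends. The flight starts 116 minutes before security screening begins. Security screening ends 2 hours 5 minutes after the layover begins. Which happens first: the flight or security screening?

The layover starts at 12:26 PM − 10 min = 12:16 PM.
Security screening ends at 12:16 PM + 125 min = 2:21 PM.
Security screening starts at 2:21 PM − 115 min = 12:26 PM.
The flight starts at 12:26 PM − 116 min = 10:30 AM.
The flight starts at 10:30 AM and security screening starts at 12:26 PM, so the flight is first.

the flight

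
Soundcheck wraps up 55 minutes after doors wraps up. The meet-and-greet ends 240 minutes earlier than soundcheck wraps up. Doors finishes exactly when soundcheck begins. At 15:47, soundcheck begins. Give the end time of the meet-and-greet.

Doors ends at 15:47.
Soundcheck ends at 15:47 + 55 min = 16:42.
The meet-and-greet ends at 16:42 − 240 min = 12:42.

12:42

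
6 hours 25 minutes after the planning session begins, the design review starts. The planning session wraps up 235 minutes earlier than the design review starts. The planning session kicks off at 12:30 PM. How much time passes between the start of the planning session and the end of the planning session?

The design review starts at 12:30 PM + 385 min = 6:55 PM.
The planning session ends at 6:55 PM − 235 min = 3:00 PM.
From 12:30 PM to 3:00 PM is 2 hours 30 minutes.

2 hours 30 minutes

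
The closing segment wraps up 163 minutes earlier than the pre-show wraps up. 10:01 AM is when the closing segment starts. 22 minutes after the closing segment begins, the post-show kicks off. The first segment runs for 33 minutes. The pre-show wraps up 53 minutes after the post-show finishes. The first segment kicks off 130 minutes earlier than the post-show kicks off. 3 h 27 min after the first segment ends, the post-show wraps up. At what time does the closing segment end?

10:23 AM

The post-show starts at 10:01 AM + 22 min = 10:23 AM.
The first segment starts at 10:23 AM − 130 min = 8:13 AM.
The first segment ends at 8:13 AM + 33 min = 8:46 AM.
The post-show ends at 8:46 AM + 207 min = 12:13 PM.
The pre-show ends at 12:13 PM + 53 min = 1:06 PM.
The closing segment ends at 1:06 PM − 163 min = 10:23 AM.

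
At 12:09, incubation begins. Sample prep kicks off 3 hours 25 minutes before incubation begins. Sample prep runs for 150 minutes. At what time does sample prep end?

Sample prep starts at 12:09 − 205 min = 08:44.
Sample prep ends at 08:44 + 150 min = 11:14.

11:14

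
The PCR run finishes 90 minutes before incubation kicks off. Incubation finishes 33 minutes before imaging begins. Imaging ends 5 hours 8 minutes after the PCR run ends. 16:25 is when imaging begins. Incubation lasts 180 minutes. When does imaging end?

Incubation ends at 16:25 − 33 min = 15:52.
Incubation starts at 15:52 − 180 min = 12:52.
The PCR run ends at 12:52 − 90 min = 11:22.
Imaging ends at 11:22 + 308 min = 16:30.

16:30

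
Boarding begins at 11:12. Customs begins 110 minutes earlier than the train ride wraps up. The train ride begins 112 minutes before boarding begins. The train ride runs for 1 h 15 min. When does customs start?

08:45

The train ride starts at 11:12 − 112 min = 09:20.
The train ride ends at 09:20 + 75 min = 10:35.
Customs starts at 10:35 − 110 min = 08:45.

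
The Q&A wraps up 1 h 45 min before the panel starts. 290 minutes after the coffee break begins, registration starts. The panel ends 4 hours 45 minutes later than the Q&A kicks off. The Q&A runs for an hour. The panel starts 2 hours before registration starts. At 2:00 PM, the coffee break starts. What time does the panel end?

6:50 PM

Registration starts at 2:00 PM + 290 min = 6:50 PM.
The panel starts at 6:50 PM − 120 min = 4:50 PM.
The Q&A ends at 4:50 PM − 105 min = 3:05 PM.
The Q&A starts at 3:05 PM − 60 min = 2:05 PM.
The panel ends at 2:05 PM + 285 min = 6:50 PM.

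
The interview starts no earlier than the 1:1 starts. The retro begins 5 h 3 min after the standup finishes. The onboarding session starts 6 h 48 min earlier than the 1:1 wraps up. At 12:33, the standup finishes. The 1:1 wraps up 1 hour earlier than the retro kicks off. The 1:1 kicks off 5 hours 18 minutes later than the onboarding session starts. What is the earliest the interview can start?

The retro starts at 12:33 + 303 min = 17:36.
The 1:1 ends at 17:36 − 60 min = 16:36.
The onboarding session starts at 16:36 − 408 min = 09:48.
The 1:1 starts at 09:48 + 318 min = 15:06.
The interview is bounded by the 1:1, so the earliest it can start is 15:06.

15:06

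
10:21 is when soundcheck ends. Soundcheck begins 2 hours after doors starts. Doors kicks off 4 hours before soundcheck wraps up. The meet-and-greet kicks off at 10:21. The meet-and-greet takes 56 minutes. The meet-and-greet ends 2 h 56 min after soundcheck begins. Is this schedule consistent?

Yes

Doors starts at 10:21 − 240 min = 06:21.
Soundcheck starts at 06:21 + 120 min = 08:21.
The meet-and-greet ends at 08:21 + 176 min = 11:17.
The meet-and-greet starts at 11:17 − 56 min = 10:21.
That matches the stated 10:21, so the schedule is consistent.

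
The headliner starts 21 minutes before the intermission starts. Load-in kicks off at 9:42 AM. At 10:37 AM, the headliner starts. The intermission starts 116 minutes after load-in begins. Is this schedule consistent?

The intermission starts at 9:42 AM + 116 min = 11:38 AM.
The headliner starts at 11:38 AM − 21 min = 11:17 AM.
But the headliner is also said to start at 10:37 AM — a 40-minute conflict.

No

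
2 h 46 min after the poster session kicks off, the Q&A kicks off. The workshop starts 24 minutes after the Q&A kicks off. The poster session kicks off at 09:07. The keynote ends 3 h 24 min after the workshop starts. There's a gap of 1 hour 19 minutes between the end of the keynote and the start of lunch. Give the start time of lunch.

17:00

The Q&A starts at 09:07 + 166 min = 11:53.
The workshop starts at 11:53 + 24 min = 12:17.
The keynote ends at 12:17 + 204 min = 15:41.
Lunch starts at 15:41 + 79 min = 17:00.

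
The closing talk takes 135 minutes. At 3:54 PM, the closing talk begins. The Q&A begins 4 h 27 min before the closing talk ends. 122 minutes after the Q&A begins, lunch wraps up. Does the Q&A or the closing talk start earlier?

The closing talk ends at 3:54 PM + 135 min = 6:09 PM.
The Q&A starts at 6:09 PM − 267 min = 1:42 PM.
The Q&A starts at 1:42 PM and the closing talk starts at 3:54 PM, so the Q&A is first.

the Q&A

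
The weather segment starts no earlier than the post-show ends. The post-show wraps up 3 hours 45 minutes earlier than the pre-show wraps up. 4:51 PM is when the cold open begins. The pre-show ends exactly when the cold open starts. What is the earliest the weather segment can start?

The pre-show ends at 4:51 PM.
The post-show ends at 4:51 PM − 225 min = 1:06 PM.
The weather segment is bounded by the post-show, so the earliest it can start is 1:06 PM.

1:06 PM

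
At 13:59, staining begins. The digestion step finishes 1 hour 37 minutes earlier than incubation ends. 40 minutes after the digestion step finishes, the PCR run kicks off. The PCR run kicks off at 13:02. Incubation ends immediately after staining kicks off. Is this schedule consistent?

Incubation ends at 13:59.
The digestion step ends at 13:59 − 97 min = 12:22.
The PCR run starts at 12:22 + 40 min = 13:02.
That matches the stated 13:02, so the schedule is consistent.

Yes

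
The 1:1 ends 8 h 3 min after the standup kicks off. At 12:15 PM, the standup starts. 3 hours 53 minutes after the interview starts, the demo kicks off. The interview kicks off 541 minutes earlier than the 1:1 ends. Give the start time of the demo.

3:10 PM

The 1:1 ends at 12:15 PM + 483 min = 8:18 PM.
The interview starts at 8:18 PM − 541 min = 11:17 AM.
The demo starts at 11:17 AM + 233 min = 3:10 PM.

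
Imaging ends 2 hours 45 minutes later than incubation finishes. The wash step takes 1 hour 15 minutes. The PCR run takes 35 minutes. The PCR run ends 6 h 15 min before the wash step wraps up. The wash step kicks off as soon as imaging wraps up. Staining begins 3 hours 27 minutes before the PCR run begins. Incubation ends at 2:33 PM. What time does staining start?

8:16 AM

Imaging ends at 2:33 PM + 165 min = 5:18 PM.
So the wash step starts at 5:18 PM.
The wash step ends at 5:18 PM + 75 min = 6:33 PM.
The PCR run ends at 6:33 PM − 375 min = 12:18 PM.
The PCR run starts at 12:18 PM − 35 min = 11:43 AM.
Staining starts at 11:43 AM − 207 min = 8:16 AM.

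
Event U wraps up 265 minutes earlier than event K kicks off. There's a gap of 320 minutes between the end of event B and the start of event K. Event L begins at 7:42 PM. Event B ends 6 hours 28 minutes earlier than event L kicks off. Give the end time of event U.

Event B ends at 7:42 PM − 388 min = 1:14 PM.
Event K starts at 1:14 PM + 320 min = 6:34 PM.
Event U ends at 6:34 PM − 265 min = 2:09 PM.

2:09 PM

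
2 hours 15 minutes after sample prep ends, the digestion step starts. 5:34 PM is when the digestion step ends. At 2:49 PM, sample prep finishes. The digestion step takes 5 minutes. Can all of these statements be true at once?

The digestion step starts at 2:49 PM + 135 min = 5:04 PM.
The digestion step ends at 5:04 PM + 5 min = 5:09 PM.
But the digestion step is also said to end at 5:34 PM — a 25-minute conflict.

No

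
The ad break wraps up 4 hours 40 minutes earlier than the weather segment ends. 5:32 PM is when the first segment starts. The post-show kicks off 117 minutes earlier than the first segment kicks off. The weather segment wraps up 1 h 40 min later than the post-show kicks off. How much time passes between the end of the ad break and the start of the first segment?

The post-show starts at 5:32 PM − 117 min = 3:35 PM.
The weather segment ends at 3:35 PM + 100 min = 5:15 PM.
The ad break ends at 5:15 PM − 280 min = 12:35 PM.
From 12:35 PM to 5:32 PM is 297 minutes.

297 minutes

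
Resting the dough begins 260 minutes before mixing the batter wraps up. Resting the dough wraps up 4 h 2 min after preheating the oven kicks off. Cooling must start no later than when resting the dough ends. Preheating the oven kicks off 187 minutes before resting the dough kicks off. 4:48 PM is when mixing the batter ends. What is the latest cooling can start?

1:23 PM

Resting the dough starts at 4:48 PM − 260 min = 12:28 PM.
Preheating the oven starts at 12:28 PM − 187 min = 9:21 AM.
Resting the dough ends at 9:21 AM + 242 min = 1:23 PM.
Cooling is bounded by resting the dough, so the latest it can start is 1:23 PM.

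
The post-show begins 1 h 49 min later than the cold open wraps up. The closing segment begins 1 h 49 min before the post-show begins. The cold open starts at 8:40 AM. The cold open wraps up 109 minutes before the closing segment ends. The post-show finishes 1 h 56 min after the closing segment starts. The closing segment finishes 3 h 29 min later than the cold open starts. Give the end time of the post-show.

The closing segment ends at 8:40 AM + 209 min = 12:09 PM.
The cold open ends at 12:09 PM − 109 min = 10:20 AM.
The post-show starts at 10:20 AM + 109 min = 12:09 PM.
The closing segment starts at 12:09 PM − 109 min = 10:20 AM.
The post-show ends at 10:20 AM + 116 min = 12:16 PM.

12:16 PM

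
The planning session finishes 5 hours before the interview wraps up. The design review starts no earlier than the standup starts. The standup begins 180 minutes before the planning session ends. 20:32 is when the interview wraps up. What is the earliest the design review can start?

12:32

The planning session ends at 20:32 − 300 min = 15:32.
The standup starts at 15:32 − 180 min = 12:32.
The design review is bounded by the standup, so the earliest it can start is 12:32.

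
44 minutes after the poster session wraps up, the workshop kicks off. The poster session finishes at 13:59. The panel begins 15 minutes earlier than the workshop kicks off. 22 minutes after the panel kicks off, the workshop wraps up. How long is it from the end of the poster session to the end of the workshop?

The workshop starts at 13:59 + 44 min = 14:43.
The panel starts at 14:43 − 15 min = 14:28.
The workshop ends at 14:28 + 22 min = 14:50.
From 13:59 to 14:50 is 51 minutes.

51 minutes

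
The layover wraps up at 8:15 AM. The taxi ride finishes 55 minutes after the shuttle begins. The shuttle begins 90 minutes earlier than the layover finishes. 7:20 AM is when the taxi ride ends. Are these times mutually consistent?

The shuttle starts at 8:15 AM − 90 min = 6:45 AM.
The taxi ride ends at 6:45 AM + 55 min = 7:40 AM.
But the taxi ride is also said to end at 7:20 AM — a 20-minute conflict.

No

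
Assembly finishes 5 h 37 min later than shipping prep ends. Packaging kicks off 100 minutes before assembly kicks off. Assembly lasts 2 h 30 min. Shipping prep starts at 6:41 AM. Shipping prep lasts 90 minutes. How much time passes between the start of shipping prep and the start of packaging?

Shipping prep ends at 6:41 AM + 90 min = 8:11 AM.
Assembly ends at 8:11 AM + 337 min = 1:48 PM.
Assembly starts at 1:48 PM − 150 min = 11:18 AM.
Packaging starts at 11:18 AM − 100 min = 9:38 AM.
From 6:41 AM to 9:38 AM is 2 hours 57 minutes.

2 hours 57 minutes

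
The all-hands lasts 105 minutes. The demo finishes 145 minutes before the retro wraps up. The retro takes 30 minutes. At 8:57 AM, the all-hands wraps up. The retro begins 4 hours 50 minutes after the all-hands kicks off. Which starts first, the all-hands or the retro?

The all-hands starts at 8:57 AM − 105 min = 7:12 AM.
The retro starts at 7:12 AM + 290 min = 12:02 PM.
The all-hands starts at 7:12 AM and the retro starts at 12:02 PM, so the all-hands is first.

the all-hands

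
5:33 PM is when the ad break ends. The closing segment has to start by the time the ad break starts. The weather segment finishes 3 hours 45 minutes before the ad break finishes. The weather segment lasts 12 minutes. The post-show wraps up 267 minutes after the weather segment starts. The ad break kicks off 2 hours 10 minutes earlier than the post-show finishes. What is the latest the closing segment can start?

3:53 PM

The weather segment ends at 5:33 PM − 225 min = 1:48 PM.
The weather segment starts at 1:48 PM − 12 min = 1:36 PM.
The post-show ends at 1:36 PM + 267 min = 6:03 PM.
The ad break starts at 6:03 PM − 130 min = 3:53 PM.
The closing segment is bounded by the ad break, so the latest it can start is 3:53 PM.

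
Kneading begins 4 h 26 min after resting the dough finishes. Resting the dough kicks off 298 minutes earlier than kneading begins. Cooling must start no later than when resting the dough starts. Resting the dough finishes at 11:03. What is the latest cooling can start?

10:31

Kneading starts at 11:03 + 266 min = 15:29.
Resting the dough starts at 15:29 − 298 min = 10:31.
Cooling is bounded by resting the dough, so the latest it can start is 10:31.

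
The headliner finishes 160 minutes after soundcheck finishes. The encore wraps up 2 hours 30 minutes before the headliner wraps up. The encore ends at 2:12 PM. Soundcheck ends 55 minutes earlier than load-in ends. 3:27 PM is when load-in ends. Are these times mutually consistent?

No

Soundcheck ends at 3:27 PM − 55 min = 2:32 PM.
The headliner ends at 2:32 PM + 160 min = 5:12 PM.
The encore ends at 5:12 PM − 150 min = 2:42 PM.
But the encore is also said to end at 2:12 PM — a 30-minute conflict.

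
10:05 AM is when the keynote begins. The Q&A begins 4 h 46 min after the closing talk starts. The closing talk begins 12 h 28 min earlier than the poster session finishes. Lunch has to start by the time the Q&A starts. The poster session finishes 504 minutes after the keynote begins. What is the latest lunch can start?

10:47 AM

The poster session ends at 10:05 AM + 504 min = 6:29 PM.
The closing talk starts at 6:29 PM − 748 min = 6:01 AM.
The Q&A starts at 6:01 AM + 286 min = 10:47 AM.
Lunch is bounded by the Q&A, so the latest it can start is 10:47 AM.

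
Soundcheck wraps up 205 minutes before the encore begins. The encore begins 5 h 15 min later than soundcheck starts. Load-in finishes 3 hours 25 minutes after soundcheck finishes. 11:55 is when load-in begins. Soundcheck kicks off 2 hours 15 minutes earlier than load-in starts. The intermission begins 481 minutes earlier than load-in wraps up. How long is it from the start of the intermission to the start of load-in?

Soundcheck starts at 11:55 − 135 min = 09:40.
The encore starts at 09:40 + 315 min = 14:55.
Soundcheck ends at 14:55 − 205 min = 11:30.
Load-in ends at 11:30 + 205 min = 14:55.
The intermission starts at 14:55 − 481 min = 06:54.
From 06:54 to 11:55 is 5 hours 1 minute.

5 hours 1 minute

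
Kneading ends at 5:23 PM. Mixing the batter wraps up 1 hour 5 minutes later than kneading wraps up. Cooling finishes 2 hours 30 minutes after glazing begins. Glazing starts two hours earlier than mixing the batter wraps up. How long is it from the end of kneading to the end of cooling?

1 h 35 min

Mixing the batter ends at 5:23 PM + 65 min = 6:28 PM.
Glazing starts at 6:28 PM − 120 min = 4:28 PM.
Cooling ends at 4:28 PM + 150 min = 6:58 PM.
From 5:23 PM to 6:58 PM is 1 h 35 min.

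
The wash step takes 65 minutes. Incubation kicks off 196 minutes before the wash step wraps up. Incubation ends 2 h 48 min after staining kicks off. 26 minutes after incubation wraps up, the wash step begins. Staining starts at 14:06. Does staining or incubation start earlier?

staining

Incubation ends at 14:06 + 168 min = 16:54.
The wash step starts at 16:54 + 26 min = 17:20.
The wash step ends at 17:20 + 65 min = 18:25.
Incubation starts at 18:25 − 196 min = 15:09.
Staining starts at 14:06 and incubation starts at 15:09, so staining is first.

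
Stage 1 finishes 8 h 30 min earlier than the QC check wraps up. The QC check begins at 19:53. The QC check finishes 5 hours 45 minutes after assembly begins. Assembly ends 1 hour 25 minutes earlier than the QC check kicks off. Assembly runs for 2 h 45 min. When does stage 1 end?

Assembly ends at 19:53 − 85 min = 18:28.
Assembly starts at 18:28 − 165 min = 15:43.
The QC check ends at 15:43 + 345 min = 21:28.
Stage 1 ends at 21:28 − 510 min = 12:58.

12:58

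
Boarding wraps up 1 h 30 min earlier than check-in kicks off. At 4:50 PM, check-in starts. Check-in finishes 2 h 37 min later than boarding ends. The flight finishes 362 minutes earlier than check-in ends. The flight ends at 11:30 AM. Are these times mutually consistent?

Boarding ends at 4:50 PM − 90 min = 3:20 PM.
Check-in ends at 3:20 PM + 157 min = 5:57 PM.
The flight ends at 5:57 PM − 362 min = 11:55 AM.
But the flight is also said to end at 11:30 AM — a 25-minute conflict.

No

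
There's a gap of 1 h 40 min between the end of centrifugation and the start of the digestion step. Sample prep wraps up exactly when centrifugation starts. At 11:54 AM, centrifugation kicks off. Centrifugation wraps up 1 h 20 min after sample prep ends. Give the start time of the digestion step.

2:54 PM

Sample prep ends at 11:54 AM.
Centrifugation ends at 11:54 AM + 80 min = 1:14 PM.
The digestion step starts at 1:14 PM + 100 min = 2:54 PM.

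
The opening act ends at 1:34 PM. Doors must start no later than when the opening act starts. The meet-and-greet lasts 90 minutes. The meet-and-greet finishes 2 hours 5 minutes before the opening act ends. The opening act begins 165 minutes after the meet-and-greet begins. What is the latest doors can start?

12:44 PM

The meet-and-greet ends at 1:34 PM − 125 min = 11:29 AM.
The meet-and-greet starts at 11:29 AM − 90 min = 9:59 AM.
The opening act starts at 9:59 AM + 165 min = 12:44 PM.
Doors is bounded by the opening act, so the latest it can start is 12:44 PM.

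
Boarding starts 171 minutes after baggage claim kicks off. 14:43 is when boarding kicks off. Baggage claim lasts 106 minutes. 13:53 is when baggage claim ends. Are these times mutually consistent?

Baggage claim starts at 13:53 − 106 min = 12:07.
Boarding starts at 12:07 + 171 min = 14:58.
But boarding is also said to start at 14:43 — a 15-minute conflict.

No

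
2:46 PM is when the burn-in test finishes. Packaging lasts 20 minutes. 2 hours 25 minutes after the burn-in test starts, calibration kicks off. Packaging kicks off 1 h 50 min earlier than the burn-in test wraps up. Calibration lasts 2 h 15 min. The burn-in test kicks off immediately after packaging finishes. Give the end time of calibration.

Packaging starts at 2:46 PM − 110 min = 12:56 PM.
Packaging ends at 12:56 PM + 20 min = 1:16 PM.
So the burn-in test starts at 1:16 PM.
Calibration starts at 1:16 PM + 145 min = 3:41 PM.
Calibration ends at 3:41 PM + 135 min = 5:56 PM.

5:56 PM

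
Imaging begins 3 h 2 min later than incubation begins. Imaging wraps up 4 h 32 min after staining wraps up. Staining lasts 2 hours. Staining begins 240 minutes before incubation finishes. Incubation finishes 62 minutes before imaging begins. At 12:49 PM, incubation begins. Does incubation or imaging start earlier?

Imaging starts at 12:49 PM + 182 min = 3:51 PM.
Incubation starts at 12:49 PM and imaging starts at 3:51 PM, so incubation is first.

incubation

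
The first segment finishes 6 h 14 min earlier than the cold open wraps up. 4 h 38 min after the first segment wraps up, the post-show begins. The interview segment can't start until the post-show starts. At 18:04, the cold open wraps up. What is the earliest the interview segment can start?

The first segment ends at 18:04 − 374 min = 11:50.
The post-show starts at 11:50 + 278 min = 16:28.
The interview segment is bounded by the post-show, so the earliest it can start is 16:28.

16:28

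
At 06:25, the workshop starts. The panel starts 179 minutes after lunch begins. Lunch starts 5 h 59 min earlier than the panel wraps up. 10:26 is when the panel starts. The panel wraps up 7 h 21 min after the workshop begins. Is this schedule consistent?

No

The panel ends at 06:25 + 441 min = 13:46.
Lunch starts at 13:46 − 359 min = 07:47.
The panel starts at 07:47 + 179 min = 10:46.
But the panel is also said to start at 10:26 — a 20-minute conflict.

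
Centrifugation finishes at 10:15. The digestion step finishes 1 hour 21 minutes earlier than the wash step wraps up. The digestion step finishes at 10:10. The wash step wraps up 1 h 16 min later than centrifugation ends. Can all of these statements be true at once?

Yes

The wash step ends at 10:15 + 76 min = 11:31.
The digestion step ends at 11:31 − 81 min = 10:10.
That matches the stated 10:10, so the schedule is consistent.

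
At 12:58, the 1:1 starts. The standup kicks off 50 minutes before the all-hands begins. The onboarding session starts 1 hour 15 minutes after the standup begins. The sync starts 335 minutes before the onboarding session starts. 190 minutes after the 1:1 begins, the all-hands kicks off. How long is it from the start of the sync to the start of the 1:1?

The all-hands starts at 12:58 + 190 min = 16:08.
The standup starts at 16:08 − 50 min = 15:18.
The onboarding session starts at 15:18 + 75 min = 16:33.
The sync starts at 16:33 − 335 min = 10:58.
From 10:58 to 12:58 is two hours.

two hours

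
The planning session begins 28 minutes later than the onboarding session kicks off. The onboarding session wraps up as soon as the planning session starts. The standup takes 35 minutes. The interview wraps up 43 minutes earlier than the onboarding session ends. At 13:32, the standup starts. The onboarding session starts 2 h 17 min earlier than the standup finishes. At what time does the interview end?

11:35

The standup ends at 13:32 + 35 min = 14:07.
The onboarding session starts at 14:07 − 137 min = 11:50.
The planning session starts at 11:50 + 28 min = 12:18.
So the onboarding session ends at 12:18.
The interview ends at 12:18 − 43 min = 11:35.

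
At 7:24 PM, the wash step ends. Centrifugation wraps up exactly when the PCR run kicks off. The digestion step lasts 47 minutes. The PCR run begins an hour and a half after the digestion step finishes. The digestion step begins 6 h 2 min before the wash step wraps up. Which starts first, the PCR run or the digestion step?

the digestion step

The digestion step starts at 7:24 PM − 362 min = 1:22 PM.
The digestion step ends at 1:22 PM + 47 min = 2:09 PM.
The PCR run starts at 2:09 PM + 90 min = 3:39 PM.
The PCR run starts at 3:39 PM and the digestion step starts at 1:22 PM, so the digestion step is first.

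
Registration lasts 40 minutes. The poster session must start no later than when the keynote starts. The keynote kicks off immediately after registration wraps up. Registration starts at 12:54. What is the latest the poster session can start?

13:34

Registration ends at 12:54 + 40 min = 13:34.
So the keynote starts at 13:34.
The poster session is bounded by the keynote, so the latest it can start is 13:34.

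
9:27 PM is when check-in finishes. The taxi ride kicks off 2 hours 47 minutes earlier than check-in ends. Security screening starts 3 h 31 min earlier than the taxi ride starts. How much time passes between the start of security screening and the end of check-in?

The taxi ride starts at 9:27 PM − 167 min = 6:40 PM.
Security screening starts at 6:40 PM − 211 min = 3:09 PM.
From 3:09 PM to 9:27 PM is 6 h 18 min.

6 h 18 min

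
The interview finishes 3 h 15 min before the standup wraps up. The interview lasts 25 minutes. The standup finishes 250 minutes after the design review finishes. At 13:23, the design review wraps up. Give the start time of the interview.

13:53

The standup ends at 13:23 + 250 min = 17:33.
The interview ends at 17:33 − 195 min = 14:18.
The interview starts at 14:18 − 25 min = 13:53.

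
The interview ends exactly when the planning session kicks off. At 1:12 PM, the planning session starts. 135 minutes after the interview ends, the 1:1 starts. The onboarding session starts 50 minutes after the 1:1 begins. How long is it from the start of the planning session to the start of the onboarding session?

The interview ends at 1:12 PM.
The 1:1 starts at 1:12 PM + 135 min = 3:27 PM.
The onboarding session starts at 3:27 PM + 50 min = 4:17 PM.
From 1:12 PM to 4:17 PM is 185 minutes.

185 minutes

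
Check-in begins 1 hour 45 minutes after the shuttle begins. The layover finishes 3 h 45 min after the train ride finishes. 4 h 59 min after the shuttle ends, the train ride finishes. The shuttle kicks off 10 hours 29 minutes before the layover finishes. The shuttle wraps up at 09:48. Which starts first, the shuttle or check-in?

the shuttle

The train ride ends at 09:48 + 299 min = 14:47.
The layover ends at 14:47 + 225 min = 18:32.
The shuttle starts at 18:32 − 629 min = 08:03.
Check-in starts at 08:03 + 105 min = 09:48.
The shuttle starts at 08:03 and check-in starts at 09:48, so the shuttle is first.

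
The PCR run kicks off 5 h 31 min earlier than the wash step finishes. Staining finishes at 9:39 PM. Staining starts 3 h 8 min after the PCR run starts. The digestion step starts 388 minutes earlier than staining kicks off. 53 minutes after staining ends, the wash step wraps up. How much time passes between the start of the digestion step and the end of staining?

7 hours 58 minutes

The wash step ends at 9:39 PM + 53 min = 10:32 PM.
The PCR run starts at 10:32 PM − 331 min = 5:01 PM.
Staining starts at 5:01 PM + 188 min = 8:09 PM.
The digestion step starts at 8:09 PM − 388 min = 1:41 PM.
From 1:41 PM to 9:39 PM is 7 hours 58 minutes.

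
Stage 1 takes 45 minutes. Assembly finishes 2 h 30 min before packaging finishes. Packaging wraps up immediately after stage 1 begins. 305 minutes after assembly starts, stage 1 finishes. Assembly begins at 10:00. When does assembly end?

Stage 1 ends at 10:00 + 305 min = 15:05.
Stage 1 starts at 15:05 − 45 min = 14:20.
So packaging ends at 14:20.
Assembly ends at 14:20 − 150 min = 11:50.

11:50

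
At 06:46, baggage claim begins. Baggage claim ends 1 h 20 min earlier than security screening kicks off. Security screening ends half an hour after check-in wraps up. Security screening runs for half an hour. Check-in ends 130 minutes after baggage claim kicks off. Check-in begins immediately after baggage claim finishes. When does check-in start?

07:36

Check-in ends at 06:46 + 130 min = 08:56.
Security screening ends at 08:56 + 30 min = 09:26.
Security screening starts at 09:26 − 30 min = 08:56.
Baggage claim ends at 08:56 − 80 min = 07:36.
So check-in starts at 07:36.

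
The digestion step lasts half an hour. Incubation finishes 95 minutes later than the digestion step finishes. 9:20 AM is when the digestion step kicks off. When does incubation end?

The digestion step ends at 9:20 AM + 30 min = 9:50 AM.
Incubation ends at 9:50 AM + 95 min = 11:25 AM.

11:25 AM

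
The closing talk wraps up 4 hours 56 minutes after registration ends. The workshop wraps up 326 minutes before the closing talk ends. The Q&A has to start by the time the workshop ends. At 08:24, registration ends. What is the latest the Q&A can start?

The closing talk ends at 08:24 + 296 min = 13:20.
The workshop ends at 13:20 − 326 min = 07:54.
The Q&A is bounded by the workshop, so the latest it can start is 07:54.

07:54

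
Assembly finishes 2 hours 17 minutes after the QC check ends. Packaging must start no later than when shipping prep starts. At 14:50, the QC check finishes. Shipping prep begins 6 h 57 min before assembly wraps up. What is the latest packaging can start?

10:10

Assembly ends at 14:50 + 137 min = 17:07.
Shipping prep starts at 17:07 − 417 min = 10:10.
Packaging is bounded by shipping prep, so the latest it can start is 10:10.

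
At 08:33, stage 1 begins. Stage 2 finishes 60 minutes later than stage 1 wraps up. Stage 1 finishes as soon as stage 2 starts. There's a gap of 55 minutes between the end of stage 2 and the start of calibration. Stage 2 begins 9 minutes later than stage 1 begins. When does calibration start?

Stage 2 starts at 08:33 + 9 min = 08:42.
So stage 1 ends at 08:42.
Stage 2 ends at 08:42 + 60 min = 09:42.
Calibration starts at 09:42 + 55 min = 10:37.

10:37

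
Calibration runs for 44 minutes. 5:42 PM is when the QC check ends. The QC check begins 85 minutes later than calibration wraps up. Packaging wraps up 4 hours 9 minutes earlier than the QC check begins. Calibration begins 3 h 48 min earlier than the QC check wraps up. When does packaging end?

Calibration starts at 5:42 PM − 228 min = 1:54 PM.
Calibration ends at 1:54 PM + 44 min = 2:38 PM.
The QC check starts at 2:38 PM + 85 min = 4:03 PM.
Packaging ends at 4:03 PM − 249 min = 11:54 AM.

11:54 AM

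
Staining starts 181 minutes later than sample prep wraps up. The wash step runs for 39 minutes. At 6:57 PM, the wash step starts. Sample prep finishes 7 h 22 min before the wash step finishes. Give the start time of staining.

3:15 PM

The wash step ends at 6:57 PM + 39 min = 7:36 PM.
Sample prep ends at 7:36 PM − 442 min = 12:14 PM.
Staining starts at 12:14 PM + 181 min = 3:15 PM.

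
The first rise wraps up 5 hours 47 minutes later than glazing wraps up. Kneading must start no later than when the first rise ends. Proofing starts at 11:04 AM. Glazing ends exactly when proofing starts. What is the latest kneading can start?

Glazing ends at 11:04 AM.
The first rise ends at 11:04 AM + 347 min = 4:51 PM.
Kneading is bounded by the first rise, so the latest it can start is 4:51 PM.

4:51 PM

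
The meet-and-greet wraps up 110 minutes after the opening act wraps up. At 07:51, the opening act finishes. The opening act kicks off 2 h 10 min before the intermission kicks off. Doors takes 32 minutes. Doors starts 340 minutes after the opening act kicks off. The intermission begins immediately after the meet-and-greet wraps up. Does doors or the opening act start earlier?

The meet-and-greet ends at 07:51 + 110 min = 09:41.
So the intermission starts at 09:41.
The opening act starts at 09:41 − 130 min = 07:31.
Doors starts at 07:31 + 340 min = 13:11.
Doors starts at 13:11 and the opening act starts at 07:31, so the opening act is first.

the opening act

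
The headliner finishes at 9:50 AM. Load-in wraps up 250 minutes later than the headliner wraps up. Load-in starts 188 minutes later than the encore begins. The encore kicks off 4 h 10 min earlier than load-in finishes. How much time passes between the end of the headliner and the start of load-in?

Load-in ends at 9:50 AM + 250 min = 2:00 PM.
The encore starts at 2:00 PM − 250 min = 9:50 AM.
Load-in starts at 9:50 AM + 188 min = 12:58 PM.
From 9:50 AM to 12:58 PM is 3 hours 8 minutes.

3 hours 8 minutes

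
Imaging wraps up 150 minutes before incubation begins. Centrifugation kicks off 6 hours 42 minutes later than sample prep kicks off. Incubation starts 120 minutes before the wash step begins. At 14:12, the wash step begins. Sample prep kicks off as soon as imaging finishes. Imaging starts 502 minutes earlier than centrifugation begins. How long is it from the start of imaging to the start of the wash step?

Incubation starts at 14:12 − 120 min = 12:12.
Imaging ends at 12:12 − 150 min = 09:42.
So sample prep starts at 09:42.
Centrifugation starts at 09:42 + 402 min = 16:24.
Imaging starts at 16:24 − 502 min = 08:02.
From 08:02 to 14:12 is 6 h 10 min.

6 h 10 min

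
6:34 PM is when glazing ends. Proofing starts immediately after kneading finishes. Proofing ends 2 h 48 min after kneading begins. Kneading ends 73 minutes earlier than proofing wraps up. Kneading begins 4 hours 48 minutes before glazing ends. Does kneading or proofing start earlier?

kneading

Kneading starts at 6:34 PM − 288 min = 1:46 PM.
Proofing ends at 1:46 PM + 168 min = 4:34 PM.
Kneading ends at 4:34 PM − 73 min = 3:21 PM.
So proofing starts at 3:21 PM.
Kneading starts at 1:46 PM and proofing starts at 3:21 PM, so kneading is first.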